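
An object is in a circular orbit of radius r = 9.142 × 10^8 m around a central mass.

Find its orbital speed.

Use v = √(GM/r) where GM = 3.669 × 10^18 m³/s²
r = 9.142 × 10^8 m
GM = 3.669 × 10^18 m³/s²
GM/r = (3.669 × 10^18) / (9.142 × 10^8) = 4.01335 × 10^9 m²/s²
v = √(GM/r) = 63351 m/s ≈ 63.35 km/s

Final answer: 63.35 km/s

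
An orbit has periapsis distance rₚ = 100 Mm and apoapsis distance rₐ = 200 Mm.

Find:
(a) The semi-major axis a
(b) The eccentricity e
rₚ = 100 Mm = 1 × 10^8 m
rₐ = 200 Mm = 2 × 10^8 m
(a) a = (rₚ + rₐ)/2 = 1.5 × 10^8 m ≈ 150 Mm
(b) e = (rₐ − rₚ)/(rₐ + rₚ) = (1 × 10^8) / (3 × 10^8) = 0.333333

Final answer:
(a) a = 150 Mm
(b) e = 0.3333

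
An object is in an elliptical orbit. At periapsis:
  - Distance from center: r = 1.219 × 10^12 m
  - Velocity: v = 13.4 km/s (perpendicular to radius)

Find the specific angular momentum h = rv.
r = 1.219 × 10^12 m
v = 13.4 km/s = 13400 m/s
h = rv = 1.219 × 10^12 × 13400 = 1.63346 × 10^16 m²/s ≈ 1.633 × 10^16 m²/s

Final answer: h = 1.633 × 10^16 m²/s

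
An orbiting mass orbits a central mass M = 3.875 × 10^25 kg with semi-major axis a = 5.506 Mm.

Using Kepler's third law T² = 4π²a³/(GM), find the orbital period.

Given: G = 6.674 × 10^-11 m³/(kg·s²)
M = 3.875 × 10^25 kg
GM = G × M = 6.674 × 10^-11 × 3.875 × 10^25 = 2.58617 × 10^15 m³/s²
a = 5.506 Mm = 5.506 × 10^6 m
a³ = 1.6692 × 10^20 m³
T = 2π √(a³/GM) = 2π √((1.6692 × 10^20) / (2.58617 × 10^15)) = 2π × 254.054 s
T = 1596.27 s ≈ 26.6 minutes

Final answer: 26.6 minutes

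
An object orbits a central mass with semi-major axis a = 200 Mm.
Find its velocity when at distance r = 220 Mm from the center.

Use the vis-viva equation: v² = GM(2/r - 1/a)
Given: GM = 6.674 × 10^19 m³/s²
a = 200 Mm = 2 × 10^8 m
r = 220 Mm = 2.2 × 10^8 m
GM = 6.674 × 10^19 m³/s²
2/r − 1/a = 9.09091 × 10^-9 − 5 × 10^-9 = 4.09091 × 10^-9 m⁻¹
v² = GM (2/r − 1/a) = 2.73027 × 10^11 m²/s²
v = 522520 m/s ≈ 522.5 km/s

Final answer: 522.5 km/s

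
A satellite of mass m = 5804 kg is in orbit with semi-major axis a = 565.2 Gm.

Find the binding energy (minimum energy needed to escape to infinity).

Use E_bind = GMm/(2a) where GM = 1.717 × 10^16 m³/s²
a = 565.2 Gm = 5.652 × 10^11 m
GM = 1.717 × 10^16 m³/s²
m = 5804 kg
GMm = 1.717 × 10^16 × 5804 = 9.96547 × 10^19 m³·kg/s²
2a = 1.1304 × 10^12 m
E_bind = GMm/(2a) = 8.81588 × 10^7 J ≈ 88.16 MJ

Final answer: 88.16 MJ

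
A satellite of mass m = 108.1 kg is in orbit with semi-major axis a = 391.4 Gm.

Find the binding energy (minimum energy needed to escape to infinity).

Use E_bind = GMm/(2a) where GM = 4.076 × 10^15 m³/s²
a = 391.4 Gm = 3.914 × 10^11 m
GM = 4.076 × 10^15 m³/s²
m = 108.1 kg
GMm = 4.076 × 10^15 × 108.1 = 4.40616 × 10^17 m³·kg/s²
2a = 7.828 × 10^11 m
E_bind = GMm/(2a) = 562871 J ≈ 562.9 kJ

Final answer: 562.9 kJ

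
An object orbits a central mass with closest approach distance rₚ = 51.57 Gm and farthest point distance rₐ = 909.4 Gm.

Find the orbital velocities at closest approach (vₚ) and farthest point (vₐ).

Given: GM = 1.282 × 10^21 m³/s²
rₚ = 51.57 Gm = 5.157 × 10^10 m
rₐ = 909.4 Gm = 9.094 × 10^11 m
GM = 1.282 × 10^21 m³/s²
a = (rₚ + rₐ)/2 = 4.80485 × 10^11 m
Vis-viva: v² = GM (2/r − 1/a)
vₚ² = 1.282 × 10^21 × (3.87822 × 10^-11 − 2.08123 × 10^-12) = 4.70507 × 10^10 m²/s²
vₚ = 216912 m/s ≈ 216.9 km/s
vₐ² = 1.282 × 10^21 × (2.19925 × 10^-12 − 2.08123 × 10^-12) = 1.51304 × 10^8 m²/s²
vₐ = 12300.6 m/s ≈ 12.3 km/s

Final answer: vₚ = 216.9 km/s, vₐ = 12.3 km/s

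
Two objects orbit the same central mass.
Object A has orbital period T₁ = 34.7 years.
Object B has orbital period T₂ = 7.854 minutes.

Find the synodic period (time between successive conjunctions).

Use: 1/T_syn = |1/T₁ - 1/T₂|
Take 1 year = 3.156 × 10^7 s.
T₁ = 34.7 years = 1.09513 × 10^9 s
T₂ = 7.854 minutes = 471.24 s
1/T₁ = 9.13132 × 10^-10 s⁻¹
1/T₂ = 0.00212206 s⁻¹
|1/T₁ − 1/T₂| = 0.00212206 s⁻¹
T_syn = 1 / |1/T₁ − 1/T₂| = 471.24 s ≈ 7.854 minutes

Final answer: T_syn = 7.854 minutes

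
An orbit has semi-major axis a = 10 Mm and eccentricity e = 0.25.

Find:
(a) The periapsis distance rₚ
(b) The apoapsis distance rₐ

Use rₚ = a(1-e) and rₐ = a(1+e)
a = 10 Mm = 1 × 10^7 m
e = 0.25:  1 − e = 0.75,  1 + e = 1.25
(a) rₚ = a(1 − e) = 1 × 10^7 m × 0.75 = 7.5 × 10^6 m ≈ 7.5 Mm
(b) rₐ = a(1 + e) = 1 × 10^7 m × 1.25 = 1.25 × 10^7 m ≈ 12.5 Mm

Final answer:
(a) rₚ = 7.5 Mm
(b) rₐ = 12.5 Mm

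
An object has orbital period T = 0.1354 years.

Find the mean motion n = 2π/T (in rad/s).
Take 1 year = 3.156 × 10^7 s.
T = 0.1354 years = 4.27322 × 10^6 s
n = 2π / (4.27322 × 10^6 s) = 1.47036 × 10^-6 rad/s ≈ 1.47 × 10^-6 rad/s

Final answer: n = 1.47 × 10^-6 rad/s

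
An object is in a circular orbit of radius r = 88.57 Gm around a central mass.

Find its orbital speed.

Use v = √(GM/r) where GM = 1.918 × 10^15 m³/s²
r = 88.57 Gm = 8.857 × 10^10 m
GM = 1.918 × 10^15 m³/s²
GM/r = (1.918 × 10^15) / (8.857 × 10^10) = 21655.2 m²/s²
v = √(GM/r) = 147.157 m/s ≈ 147.2 m/s

Final answer: 147.2 m/s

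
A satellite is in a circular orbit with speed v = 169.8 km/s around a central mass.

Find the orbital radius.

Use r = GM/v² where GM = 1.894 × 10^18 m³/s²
v = 169.8 km/s = 169800 m/s
GM = 1.894 × 10^18 m³/s²
v² = 2.8832 × 10^10 m²/s²
r = GM/v² = (1.894 × 10^18) / (2.8832 × 10^10) = 6.56908 × 10^7 m ≈ 6.569 × 10^7 m

Final answer: 6.569 × 10^7 m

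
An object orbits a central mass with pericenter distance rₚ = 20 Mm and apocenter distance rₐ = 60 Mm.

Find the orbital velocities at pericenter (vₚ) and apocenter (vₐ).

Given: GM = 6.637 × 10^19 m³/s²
rₚ = 20 Mm = 2 × 10^7 m
rₐ = 60 Mm = 6 × 10^7 m
GM = 6.637 × 10^19 m³/s²
a = (rₚ + rₐ)/2 = 4 × 10^7 m
Vis-viva: v² = GM (2/r − 1/a)
vₚ² = 6.637 × 10^19 × (1 × 10^-7 − 2.5 × 10^-8) = 4.97775 × 10^12 m²/s²
vₚ = 2.23109 × 10^6 m/s ≈ 2231 km/s
vₐ² = 6.637 × 10^19 × (3.33333 × 10^-8 − 2.5 × 10^-8) = 5.53083 × 10^11 m²/s²
vₐ = 743696 m/s ≈ 743.7 km/s

Final answer: vₚ = 2231 km/s, vₐ = 743.7 km/s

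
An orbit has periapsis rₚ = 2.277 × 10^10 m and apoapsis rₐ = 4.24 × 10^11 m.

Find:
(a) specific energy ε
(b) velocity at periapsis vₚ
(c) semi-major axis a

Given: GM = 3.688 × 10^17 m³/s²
rₚ = 2.277 × 10^10 m
rₐ = 4.24 × 10^11 m
GM = 3.688 × 10^17 m³/s²
a = (rₚ + rₐ)/2 = 2.23385 × 10^11 m
e = (rₐ − rₚ)/(rₐ + rₚ) = (4.0123 × 10^11) / (4.4677 × 10^11) = 0.898068
(a) 2a = 4.4677 × 10^11 m;  ε = −GM/(2a) = -825481 J/kg ≈ -825.5 kJ/kg
(b) vₚ² = GM (2/rₚ − 1/a) = 3.688 × 10^17 × (8.78349 × 10^-11 − 4.47658 × 10^-12) = 3.07425 × 10^7 m²/s²;  vₚ = 5544.6 m/s ≈ 5.545 km/s
(c) a = 2.23385 × 10^11 m ≈ 2.234 × 10^11 m

Final answer:
(a) specific energy ε = -825.5 kJ/kg
(b) velocity at periapsis vₚ = 5.545 km/s
(c) semi-major axis a = 2.234 × 10^11 m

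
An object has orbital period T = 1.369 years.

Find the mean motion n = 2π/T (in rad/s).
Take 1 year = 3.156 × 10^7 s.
T = 1.369 years = 4.32056 × 10^7 s
n = 2π / (4.32056 × 10^7 s) = 1.45425 × 10^-7 rad/s ≈ 1.454 × 10^-7 rad/s

Final answer: n = 1.454 × 10^-7 rad/s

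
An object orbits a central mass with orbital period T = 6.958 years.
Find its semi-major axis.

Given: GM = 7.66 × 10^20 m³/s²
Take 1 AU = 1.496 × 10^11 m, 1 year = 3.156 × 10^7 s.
T = 6.958 years = 2.19594 × 10^8 s
GM = 7.66 × 10^20 m³/s²
Kepler's third law: a³ = GM T² / (4π²)
T² = 4.82217 × 10^16 s²
a³ = (7.66 × 10^20) × (4.82217 × 10^16) / (4π²) = 9.35647 × 10^35 m³
a = (a³)^(1/3) = 9.78072 × 10^11 m ≈ 6.538 AU

Final answer: 6.538 AU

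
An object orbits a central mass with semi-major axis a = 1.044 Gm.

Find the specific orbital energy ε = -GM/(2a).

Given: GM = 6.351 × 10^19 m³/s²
a = 1.044 Gm = 1.044 × 10^9 m
GM = 6.351 × 10^19 m³/s²
2a = 2.088 × 10^9 m
ε = −GM/(2a) = -3.04167 × 10^10 J/kg ≈ -30.42 GJ/kg

Final answer: -30.42 GJ/kg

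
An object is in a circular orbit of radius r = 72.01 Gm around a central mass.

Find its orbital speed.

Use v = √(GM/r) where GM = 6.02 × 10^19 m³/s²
r = 72.01 Gm = 7.201 × 10^10 m
GM = 6.02 × 10^19 m³/s²
GM/r = (6.02 × 10^19) / (7.201 × 10^10) = 8.35995 × 10^8 m²/s²
v = √(GM/r) = 28913.6 m/s ≈ 28.91 km/s

Final answer: 28.91 km/s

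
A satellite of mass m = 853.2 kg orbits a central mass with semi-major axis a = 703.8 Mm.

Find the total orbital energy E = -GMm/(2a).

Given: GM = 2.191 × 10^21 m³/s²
a = 703.8 Mm = 7.038 × 10^8 m
GM = 2.191 × 10^21 m³/s²
2a = 1.4076 × 10^9 m
GMm = 2.191 × 10^21 × 853.2 = 1.86936 × 10^24 m³·kg/s²
E = −GMm/(2a) = -1.32805 × 10^15 J ≈ -1.328 PJ

Final answer: -1.328 PJ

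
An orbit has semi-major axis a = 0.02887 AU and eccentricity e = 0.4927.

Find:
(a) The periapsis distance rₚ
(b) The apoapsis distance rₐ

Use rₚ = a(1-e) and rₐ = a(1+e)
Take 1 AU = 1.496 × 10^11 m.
a = 0.02887 AU = 4.31895 × 10^9 m
e = 0.4927:  1 − e = 0.5073,  1 + e = 1.4927
(a) rₚ = a(1 − e) = 4.31895 × 10^9 m × 0.5073 = 2.191 × 10^9 m ≈ 0.01465 AU
(b) rₐ = a(1 + e) = 4.31895 × 10^9 m × 1.4927 = 6.4469 × 10^9 m ≈ 0.04309 AU

Final answer:
(a) rₚ = 0.01465 AU
(b) rₐ = 0.04309 AU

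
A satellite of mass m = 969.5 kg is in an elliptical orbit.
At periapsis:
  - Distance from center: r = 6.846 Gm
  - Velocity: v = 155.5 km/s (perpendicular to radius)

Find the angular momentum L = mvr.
r = 6.846 Gm = 6.846 × 10^9 m
v = 155.5 km/s = 155500 m/s
vr = 155500 × 6.846 × 10^9 = 1.06455 × 10^15 m²/s
L = m × vr = 969.5 × 1.06455 × 10^15 = 1.03208 × 10^18 kg·m²/s ≈ 1.032 × 10^18 kg·m²/s

Final answer: L = 1.032 × 10^18 kg·m²/s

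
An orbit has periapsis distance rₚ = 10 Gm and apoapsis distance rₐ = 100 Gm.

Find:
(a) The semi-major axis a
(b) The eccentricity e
rₚ = 10 Gm = 1 × 10^10 m
rₐ = 100 Gm = 1 × 10^11 m
(a) a = (rₚ + rₐ)/2 = 5.5 × 10^10 m ≈ 55 Gm
(b) e = (rₐ − rₚ)/(rₐ + rₚ) = (9 × 10^10) / (1.1 × 10^11) = 0.818182

Final answer:
(a) a = 55 Gm
(b) e = 0.8182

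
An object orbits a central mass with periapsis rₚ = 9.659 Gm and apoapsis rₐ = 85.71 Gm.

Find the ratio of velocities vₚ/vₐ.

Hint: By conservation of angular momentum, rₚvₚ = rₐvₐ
rₚ = 9.659 Gm = 9.659 × 10^9 m
rₐ = 85.71 Gm = 8.571 × 10^10 m
rₚvₚ = rₐvₐ  ⇒  vₚ/vₐ = rₐ/rₚ
vₚ/vₐ = (8.571 × 10^10) / (9.659 × 10^9) = 8.87359

Final answer: vₚ/vₐ = 8.874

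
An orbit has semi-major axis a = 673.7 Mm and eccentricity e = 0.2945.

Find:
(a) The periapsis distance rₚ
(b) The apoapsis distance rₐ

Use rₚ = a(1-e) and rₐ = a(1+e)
a = 673.7 Mm = 6.737 × 10^8 m
e = 0.2945:  1 − e = 0.7055,  1 + e = 1.2945
(a) rₚ = a(1 − e) = 6.737 × 10^8 m × 0.7055 = 4.75295 × 10^8 m ≈ 475.3 Mm
(b) rₐ = a(1 + e) = 6.737 × 10^8 m × 1.2945 = 8.72105 × 10^8 m ≈ 872.1 Mm

Final answer:
(a) rₚ = 475.3 Mm
(b) rₐ = 872.1 Mm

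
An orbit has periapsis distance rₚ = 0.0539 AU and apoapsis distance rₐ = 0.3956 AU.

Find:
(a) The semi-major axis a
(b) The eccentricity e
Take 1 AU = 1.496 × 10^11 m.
rₚ = 0.0539 AU = 8.06344 × 10^9 m
rₐ = 0.3956 AU = 5.91818 × 10^10 m
(a) a = (rₚ + rₐ)/2 = 3.36226 × 10^10 m ≈ 0.2248 AU
(b) e = (rₐ − rₚ)/(rₐ + rₚ) = (5.11183 × 10^10) / (6.72452 × 10^10) = 0.760178

Final answer:
(a) a = 0.2248 AU
(b) e = 0.7602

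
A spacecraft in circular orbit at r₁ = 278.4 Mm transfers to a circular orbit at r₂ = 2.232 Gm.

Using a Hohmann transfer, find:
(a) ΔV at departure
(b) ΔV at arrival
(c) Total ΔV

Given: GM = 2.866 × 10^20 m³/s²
r₁ = 278.4 Mm = 2.784 × 10^8 m
r₂ = 2.232 Gm = 2.232 × 10^9 m
GM = 2.866 × 10^20 m³/s²
Transfer ellipse: a_t = (r₁ + r₂)/2 = 1.2552 × 10^9 m
Circular speed at r₁: v₁ = √(GM/r₁) = 1.01462 × 10^6 m/s
Transfer speed at r₁ (periapsis): v₁ₜ = √(GM(2/r₁ − 1/a_t)) = 1.35299 × 10^6 m/s
(a) ΔV₁ = v₁ₜ − v₁ = 338368 m/s ≈ 338.4 km/s
Circular speed at r₂: v₂ = √(GM/r₂) = 358336 m/s
Transfer speed at r₂ (apoapsis): v₂ₜ = √(GM(2/r₂ − 1/a_t)) = 168760 m/s
(b) ΔV₂ = v₂ − v₂ₜ = 189577 m/s ≈ 189.6 km/s
(c) ΔV_total = ΔV₁ + ΔV₂ = 527945 m/s ≈ 527.9 km/s

Final answer:
(a) ΔV₁ = 338.4 km/s
(b) ΔV₂ = 189.6 km/s
(c) ΔV_total = 527.9 km/s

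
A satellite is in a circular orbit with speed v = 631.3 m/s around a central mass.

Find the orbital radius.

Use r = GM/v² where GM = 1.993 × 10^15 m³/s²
v = 631.3 m/s
GM = 1.993 × 10^15 m³/s²
v² = 398540 m²/s²
r = GM/v² = (1.993 × 10^15) / 398540 = 5.00076 × 10^9 m ≈ 5.001 Gm

Final answer: 5.001 Gm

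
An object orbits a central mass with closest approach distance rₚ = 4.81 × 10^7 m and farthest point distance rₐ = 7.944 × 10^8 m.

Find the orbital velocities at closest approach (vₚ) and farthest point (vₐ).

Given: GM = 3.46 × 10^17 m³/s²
rₚ = 4.81 × 10^7 m
rₐ = 7.944 × 10^8 m
GM = 3.46 × 10^17 m³/s²
a = (rₚ + rₐ)/2 = 4.2125 × 10^8 m
Vis-viva: v² = GM (2/r − 1/a)
vₚ² = 3.46 × 10^17 × (4.158 × 10^-8 − 2.37389 × 10^-9) = 1.35653 × 10^10 m²/s²
vₚ = 116470 m/s ≈ 116.5 km/s
vₐ² = 3.46 × 10^17 × (2.51762 × 10^-9 − 2.37389 × 10^-9) = 4.97327 × 10^7 m²/s²
vₐ = 7052.14 m/s ≈ 7.052 km/s

Final answer: vₚ = 116.5 km/s, vₐ = 7.052 km/s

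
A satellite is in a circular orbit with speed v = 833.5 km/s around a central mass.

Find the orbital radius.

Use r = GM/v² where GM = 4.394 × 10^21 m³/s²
v = 833.5 km/s = 833500 m/s
GM = 4.394 × 10^21 m³/s²
v² = 6.94722 × 10^11 m²/s²
r = GM/v² = (4.394 × 10^21) / (6.94722 × 10^11) = 6.32483 × 10^9 m ≈ 6.325 Gm

Final answer: 6.325 Gm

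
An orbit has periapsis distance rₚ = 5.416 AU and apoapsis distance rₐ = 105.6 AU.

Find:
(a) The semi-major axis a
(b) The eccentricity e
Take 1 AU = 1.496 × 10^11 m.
rₚ = 5.416 AU = 8.10234 × 10^11 m
rₐ = 105.6 AU = 1.57978 × 10^13 m
(a) a = (rₚ + rₐ)/2 = 8.304 × 10^12 m ≈ 55.51 AU
(b) e = (rₐ − rₚ)/(rₐ + rₚ) = (1.49875 × 10^13) / (1.6608 × 10^13) = 0.902428

Final answer:
(a) a = 55.51 AU
(b) e = 0.9024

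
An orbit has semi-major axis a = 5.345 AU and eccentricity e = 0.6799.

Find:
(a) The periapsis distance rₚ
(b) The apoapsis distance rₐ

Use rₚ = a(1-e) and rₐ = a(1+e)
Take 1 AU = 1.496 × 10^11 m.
a = 5.345 AU = 7.99612 × 10^11 m
e = 0.6799:  1 − e = 0.3201,  1 + e = 1.6799
(a) rₚ = a(1 − e) = 7.99612 × 10^11 m × 0.3201 = 2.55956 × 10^11 m ≈ 1.711 AU
(b) rₐ = a(1 + e) = 7.99612 × 10^11 m × 1.6799 = 1.34327 × 10^12 m ≈ 8.979 AU

Final answer:
(a) rₚ = 1.711 AU
(b) rₐ = 8.979 AU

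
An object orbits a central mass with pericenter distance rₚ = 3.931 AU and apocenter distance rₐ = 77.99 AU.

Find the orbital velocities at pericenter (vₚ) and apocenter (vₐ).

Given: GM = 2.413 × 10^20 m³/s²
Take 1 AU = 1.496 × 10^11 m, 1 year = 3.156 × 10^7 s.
rₚ = 3.931 AU = 5.88078 × 10^11 m
rₐ = 77.99 AU = 1.16673 × 10^13 m
GM = 2.413 × 10^20 m³/s²
a = (rₚ + rₐ)/2 = 6.12769 × 10^12 m
Vis-viva: v² = GM (2/r − 1/a)
vₚ² = 2.413 × 10^20 × (3.40091 × 10^-12 − 1.63194 × 10^-13) = 7.81261 × 10^8 m²/s²
vₚ = 27951.1 m/s ≈ 5.897 AU/year
vₐ² = 2.413 × 10^20 × (1.71419 × 10^-13 − 1.63194 × 10^-13) = 1.98484 × 10^6 m²/s²
vₐ = 1408.84 m/s ≈ 0.2972 AU/year

Final answer: vₚ = 5.897 AU/year, vₐ = 0.2972 AU/year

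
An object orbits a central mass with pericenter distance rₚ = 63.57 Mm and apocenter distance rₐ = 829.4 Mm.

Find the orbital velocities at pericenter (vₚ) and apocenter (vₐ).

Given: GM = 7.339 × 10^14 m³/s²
rₚ = 63.57 Mm = 6.357 × 10^7 m
rₐ = 829.4 Mm = 8.294 × 10^8 m
GM = 7.339 × 10^14 m³/s²
a = (rₚ + rₐ)/2 = 4.46485 × 10^8 m
Vis-viva: v² = GM (2/r − 1/a)
vₚ² = 7.339 × 10^14 × (3.14614 × 10^-8 − 2.23972 × 10^-9) = 2.14458 × 10^7 m²/s²
vₚ = 4630.96 m/s ≈ 4.631 km/s
vₐ² = 7.339 × 10^14 × (2.41138 × 10^-9 − 2.23972 × 10^-9) = 125985 m²/s²
vₐ = 354.943 m/s ≈ 354.9 m/s

Final answer: vₚ = 4.631 km/s, vₐ = 354.9 m/s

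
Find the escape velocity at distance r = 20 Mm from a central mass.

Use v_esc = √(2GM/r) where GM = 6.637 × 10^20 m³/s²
r = 20 Mm = 2 × 10^7 m
GM = 6.637 × 10^20 m³/s²
2GM/r = 2 × (6.637 × 10^20) / (2 × 10^7) = 6.637 × 10^13 m²/s²
v_esc = √(2GM/r) = 8.14678 × 10^6 m/s ≈ 8147 km/s

Final answer: 8147 km/s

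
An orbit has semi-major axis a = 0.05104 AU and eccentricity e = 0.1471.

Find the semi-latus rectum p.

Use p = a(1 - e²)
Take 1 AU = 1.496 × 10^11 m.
a = 0.05104 AU = 7.63558 × 10^9 m
e = 0.1471,  e² = 0.0216384,  1 − e² = 0.978362
p = a(1 − e²) = 7.63558 × 10^9 m × 0.978362 = 7.47036 × 10^9 m ≈ 0.04994 AU

Final answer: p = 0.04994 AU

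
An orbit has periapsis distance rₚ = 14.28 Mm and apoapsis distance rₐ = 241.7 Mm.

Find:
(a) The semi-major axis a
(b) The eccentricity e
rₚ = 14.28 Mm = 1.428 × 10^7 m
rₐ = 241.7 Mm = 2.417 × 10^8 m
(a) a = (rₚ + rₐ)/2 = 1.2799 × 10^8 m ≈ 128 Mm
(b) e = (rₐ − rₚ)/(rₐ + rₚ) = (2.2742 × 10^8) / (2.5598 × 10^8) = 0.888429

Final answer:
(a) a = 128 Mm
(b) e = 0.8884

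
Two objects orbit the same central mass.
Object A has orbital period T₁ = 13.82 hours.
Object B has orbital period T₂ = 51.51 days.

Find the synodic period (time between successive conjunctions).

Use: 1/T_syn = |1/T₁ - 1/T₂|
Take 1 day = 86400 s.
T₁ = 13.82 hours = 49752 s
T₂ = 51.51 days = 4.45046 × 10^6 s
1/T₁ = 2.00997 × 10^-5 s⁻¹
1/T₂ = 2.24696 × 10^-7 s⁻¹
|1/T₁ − 1/T₂| = 1.9875 × 10^-5 s⁻¹
T_syn = 1 / |1/T₁ − 1/T₂| = 50314.5 s ≈ 13.98 hours

Final answer: T_syn = 13.98 hours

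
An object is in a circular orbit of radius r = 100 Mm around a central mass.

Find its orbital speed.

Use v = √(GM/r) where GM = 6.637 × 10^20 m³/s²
r = 100 Mm = 1 × 10^8 m
GM = 6.637 × 10^20 m³/s²
GM/r = (6.637 × 10^20) / (1 × 10^8) = 6.637 × 10^12 m²/s²
v = √(GM/r) = 2.57624 × 10^6 m/s ≈ 2576 km/s

Final answer: 2576 km/s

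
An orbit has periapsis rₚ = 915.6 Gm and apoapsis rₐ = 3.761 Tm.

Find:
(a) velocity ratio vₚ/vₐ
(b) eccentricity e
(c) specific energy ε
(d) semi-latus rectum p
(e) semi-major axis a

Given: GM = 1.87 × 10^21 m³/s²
rₚ = 915.6 Gm = 9.156 × 10^11 m
rₐ = 3.761 Tm = 3.761 × 10^12 m
GM = 1.87 × 10^21 m³/s²
a = (rₚ + rₐ)/2 = 2.3383 × 10^12 m
e = (rₐ − rₚ)/(rₐ + rₚ) = (2.8454 × 10^12) / (4.6766 × 10^12) = 0.608433
(a) vₚ/vₐ = rₐ/rₚ (angular momentum) = (3.761 × 10^12) / (9.156 × 10^11) = 4.10769 ≈ 4.108
(b) e = 0.608433 ≈ 0.6084
(c) 2a = 4.6766 × 10^12 m;  ε = −GM/(2a) = -3.99863 × 10^8 J/kg ≈ -399.9 MJ/kg
(d) 1 − e² = 0.629809;  p = a(1 − e²) = 2.3383 × 10^12 × 0.629809 = 1.47268 × 10^12 m ≈ 1.473 Tm
(e) a = 2.3383 × 10^12 m ≈ 2.338 Tm

Final answer:
(a) velocity ratio vₚ/vₐ = 4.108
(b) eccentricity e = 0.6084
(c) specific energy ε = -399.9 MJ/kg
(d) semi-latus rectum p = 1.473 Tm
(e) semi-major axis a = 2.338 Tm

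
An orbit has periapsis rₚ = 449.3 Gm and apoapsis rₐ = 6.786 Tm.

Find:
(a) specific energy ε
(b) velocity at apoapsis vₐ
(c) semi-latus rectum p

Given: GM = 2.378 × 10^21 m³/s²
rₚ = 449.3 Gm = 4.493 × 10^11 m
rₐ = 6.786 Tm = 6.786 × 10^12 m
GM = 2.378 × 10^21 m³/s²
a = (rₚ + rₐ)/2 = 3.61765 × 10^12 m
e = (rₐ − rₚ)/(rₐ + rₚ) = (6.3367 × 10^12) / (7.2353 × 10^12) = 0.875803
(a) 2a = 7.2353 × 10^12 m;  ε = −GM/(2a) = -3.28666 × 10^8 J/kg ≈ -328.7 MJ/kg
(b) vₐ² = GM (2/rₐ − 1/a) = 2.378 × 10^21 × (2.94724 × 10^-13 − 2.76423 × 10^-13) = 4.35219 × 10^7 m²/s²;  vₐ = 6597.11 m/s ≈ 6.597 km/s
(c) 1 − e² = 0.232968;  p = a(1 − e²) = 3.61765 × 10^12 × 0.232968 = 8.42798 × 10^11 m ≈ 842.8 Gm

Final answer:
(a) specific energy ε = -328.7 MJ/kg
(b) velocity at apoapsis vₐ = 6.597 km/s
(c) semi-latus rectum p = 842.8 Gm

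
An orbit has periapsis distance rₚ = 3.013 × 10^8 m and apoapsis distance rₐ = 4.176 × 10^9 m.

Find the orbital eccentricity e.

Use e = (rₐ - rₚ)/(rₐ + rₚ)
rₚ = 3.013 × 10^8 m
rₐ = 4.176 × 10^9 m
rₐ − rₚ = 3.8747 × 10^9 m
rₐ + rₚ = 4.4773 × 10^9 m
e = (rₐ − rₚ)/(rₐ + rₚ) = 0.86541

Final answer: e = 0.8654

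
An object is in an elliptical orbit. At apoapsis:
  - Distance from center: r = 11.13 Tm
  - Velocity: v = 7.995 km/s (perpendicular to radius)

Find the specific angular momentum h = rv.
r = 11.13 Tm = 1.113 × 10^13 m
v = 7.995 km/s = 7995 m/s
h = rv = 1.113 × 10^13 × 7995 = 8.89844 × 10^16 m²/s ≈ 8.898 × 10^16 m²/s

Final answer: h = 8.898 × 10^16 m²/s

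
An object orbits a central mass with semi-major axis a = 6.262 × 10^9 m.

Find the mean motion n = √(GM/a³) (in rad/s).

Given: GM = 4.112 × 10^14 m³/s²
a = 6.262 × 10^9 m
GM = 4.112 × 10^14 m³/s²
a³ = 2.4555 × 10^29 m³
GM/a³ = (4.112 × 10^14) / (2.4555 × 10^29) = 1.67461 × 10^-15 s⁻²
n = √(GM/a³) = 4.0922 × 10^-8 rad/s ≈ 4.092 × 10^-8 rad/s

Final answer: n = 4.092 × 10^-8 rad/s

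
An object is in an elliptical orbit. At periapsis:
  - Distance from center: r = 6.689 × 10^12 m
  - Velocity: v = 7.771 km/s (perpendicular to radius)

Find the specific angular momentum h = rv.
r = 6.689 × 10^12 m
v = 7.771 km/s = 7771 m/s
h = rv = 6.689 × 10^12 × 7771 = 5.19802 × 10^16 m²/s ≈ 5.198 × 10^16 m²/s

Final answer: h = 5.198 × 10^16 m²/s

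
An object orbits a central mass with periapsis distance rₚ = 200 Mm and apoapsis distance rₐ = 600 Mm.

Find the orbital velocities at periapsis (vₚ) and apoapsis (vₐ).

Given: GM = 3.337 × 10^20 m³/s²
rₚ = 200 Mm = 2 × 10^8 m
rₐ = 600 Mm = 6 × 10^8 m
GM = 3.337 × 10^20 m³/s²
a = (rₚ + rₐ)/2 = 4 × 10^8 m
Vis-viva: v² = GM (2/r − 1/a)
vₚ² = 3.337 × 10^20 × (1 × 10^-8 − 2.5 × 10^-9) = 2.50275 × 10^12 m²/s²
vₚ = 1.58201 × 10^6 m/s ≈ 1582 km/s
vₐ² = 3.337 × 10^20 × (3.33333 × 10^-9 − 2.5 × 10^-9) = 2.78083 × 10^11 m²/s²
vₐ = 527336 m/s ≈ 527.3 km/s

Final answer: vₚ = 1582 km/s, vₐ = 527.3 km/s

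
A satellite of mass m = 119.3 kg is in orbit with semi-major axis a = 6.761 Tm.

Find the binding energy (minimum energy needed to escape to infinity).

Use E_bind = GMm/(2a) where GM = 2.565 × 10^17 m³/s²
a = 6.761 Tm = 6.761 × 10^12 m
GM = 2.565 × 10^17 m³/s²
m = 119.3 kg
GMm = 2.565 × 10^17 × 119.3 = 3.06004 × 10^19 m³·kg/s²
2a = 1.3522 × 10^13 m
E_bind = GMm/(2a) = 2.26301 × 10^6 J ≈ 2.263 MJ

Final answer: 2.263 MJ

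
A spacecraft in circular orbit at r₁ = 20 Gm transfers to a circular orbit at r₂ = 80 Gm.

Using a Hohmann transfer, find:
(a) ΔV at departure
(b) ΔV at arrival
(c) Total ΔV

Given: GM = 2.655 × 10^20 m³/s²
r₁ = 20 Gm = 2 × 10^10 m
r₂ = 80 Gm = 8 × 10^10 m
GM = 2.655 × 10^20 m³/s²
Transfer ellipse: a_t = (r₁ + r₂)/2 = 5 × 10^10 m
Circular speed at r₁: v₁ = √(GM/r₁) = 115217 m/s
Transfer speed at r₁ (periapsis): v₁ₜ = √(GM(2/r₁ − 1/a_t)) = 145739 m/s
(a) ΔV₁ = v₁ₜ − v₁ = 30522.3 m/s ≈ 30.52 km/s
Circular speed at r₂: v₂ = √(GM/r₂) = 57608.6 m/s
Transfer speed at r₂ (apoapsis): v₂ₜ = √(GM(2/r₂ − 1/a_t)) = 36434.9 m/s
(b) ΔV₂ = v₂ − v₂ₜ = 21173.7 m/s ≈ 21.17 km/s
(c) ΔV_total = ΔV₁ + ΔV₂ = 51696 m/s ≈ 51.7 km/s

Final answer:
(a) ΔV₁ = 30.52 km/s
(b) ΔV₂ = 21.17 km/s
(c) ΔV_total = 51.7 km/s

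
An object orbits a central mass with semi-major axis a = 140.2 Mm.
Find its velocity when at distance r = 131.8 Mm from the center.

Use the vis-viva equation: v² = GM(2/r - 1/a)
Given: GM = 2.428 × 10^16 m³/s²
a = 140.2 Mm = 1.402 × 10^8 m
r = 131.8 Mm = 1.318 × 10^8 m
GM = 2.428 × 10^16 m³/s²
2/r − 1/a = 1.51745 × 10^-8 − 7.13267 × 10^-9 = 8.04184 × 10^-9 m⁻¹
v² = GM (2/r − 1/a) = 1.95256 × 10^8 m²/s²
v = 13973.4 m/s ≈ 13.97 km/s

Final answer: 13.97 km/s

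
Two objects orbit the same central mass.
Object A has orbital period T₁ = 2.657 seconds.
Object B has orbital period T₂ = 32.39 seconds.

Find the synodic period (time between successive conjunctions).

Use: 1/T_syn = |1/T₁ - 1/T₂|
T₁ = 2.657 seconds
T₂ = 32.39 seconds
1/T₁ = 0.376364 s⁻¹
1/T₂ = 0.0308737 s⁻¹
|1/T₁ − 1/T₂| = 0.345491 s⁻¹
T_syn = 1 / |1/T₁ − 1/T₂| = 2.89443 s ≈ 2.894 seconds

Final answer: T_syn = 2.894 seconds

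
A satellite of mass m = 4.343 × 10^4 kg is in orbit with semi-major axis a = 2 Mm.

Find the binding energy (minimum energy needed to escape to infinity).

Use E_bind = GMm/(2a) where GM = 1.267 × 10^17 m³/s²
a = 2 Mm = 2 × 10^6 m
GM = 1.267 × 10^17 m³/s²
m = 4.343 × 10^4 kg
GMm = 1.267 × 10^17 × 43430 = 5.50258 × 10^21 m³·kg/s²
2a = 4 × 10^6 m
E_bind = GMm/(2a) = 1.37565 × 10^15 J ≈ 1.376 PJ

Final answer: 1.376 PJ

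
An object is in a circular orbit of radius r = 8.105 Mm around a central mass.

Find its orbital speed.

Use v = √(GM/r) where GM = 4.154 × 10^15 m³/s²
r = 8.105 Mm = 8.105 × 10^6 m
GM = 4.154 × 10^15 m³/s²
GM/r = (4.154 × 10^15) / (8.105 × 10^6) = 5.12523 × 10^8 m²/s²
v = √(GM/r) = 22639 m/s ≈ 22.64 km/s

Final answer: 22.64 km/s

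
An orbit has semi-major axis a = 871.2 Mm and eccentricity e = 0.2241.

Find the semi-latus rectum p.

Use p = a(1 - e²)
a = 871.2 Mm = 8.712 × 10^8 m
e = 0.2241,  e² = 0.0502208,  1 − e² = 0.949779
p = a(1 − e²) = 8.712 × 10^8 m × 0.949779 = 8.27448 × 10^8 m ≈ 827.4 Mm

Final answer: p = 827.4 Mm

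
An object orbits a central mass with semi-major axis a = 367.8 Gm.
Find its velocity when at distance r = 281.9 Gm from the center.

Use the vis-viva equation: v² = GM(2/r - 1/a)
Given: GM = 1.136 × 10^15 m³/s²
a = 367.8 Gm = 3.678 × 10^11 m
r = 281.9 Gm = 2.819 × 10^11 m
GM = 1.136 × 10^15 m³/s²
2/r − 1/a = 7.09471 × 10^-12 − 2.71887 × 10^-12 = 4.37585 × 10^-12 m⁻¹
v² = GM (2/r − 1/a) = 4970.96 m²/s²
v = 70.505 m/s ≈ 70.51 m/s

Final answer: 70.51 m/s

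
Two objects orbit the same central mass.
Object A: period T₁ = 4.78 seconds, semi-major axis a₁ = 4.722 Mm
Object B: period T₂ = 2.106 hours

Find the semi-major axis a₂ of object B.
T₁ = 4.78 seconds
T₂ = 2.106 hours = 7581.6 s
a₁ = 4.722 Mm = 4.722 × 10^6 m
Kepler's third law: (T₂/T₁)² = (a₂/a₁)³  ⇒  a₂ = a₁ (T₂/T₁)^(2/3)
T₂/T₁ = 1586.11
(T₂/T₁)^(2/3) = 136.005
a₂ = 4.722 × 10^6 m × 136.005 = 6.42216 × 10^8 m ≈ 642.2 Mm

Final answer: a₂ = 642.2 Mm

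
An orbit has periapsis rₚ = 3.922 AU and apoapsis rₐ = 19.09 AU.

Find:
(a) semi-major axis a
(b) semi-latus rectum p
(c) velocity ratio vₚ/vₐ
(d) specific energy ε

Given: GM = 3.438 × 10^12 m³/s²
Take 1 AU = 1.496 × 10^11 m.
rₚ = 3.922 AU = 5.86731 × 10^11 m
rₐ = 19.09 AU = 2.85586 × 10^12 m
GM = 3.438 × 10^12 m³/s²
a = (rₚ + rₐ)/2 = 1.7213 × 10^12 m
e = (rₐ − rₚ)/(rₐ + rₚ) = (2.26913 × 10^12) / (3.4426 × 10^12) = 0.659134
(a) a = 1.7213 × 10^12 m ≈ 11.51 AU
(b) 1 − e² = 0.565542;  p = a(1 − e²) = 1.7213 × 10^12 × 0.565542 = 9.73466 × 10^11 m ≈ 6.507 AU
(c) vₚ/vₐ = rₐ/rₚ (angular momentum) = (2.85586 × 10^12) / (5.86731 × 10^11) = 4.86741 ≈ 4.867
(d) 2a = 3.4426 × 10^12 m;  ε = −GM/(2a) = -0.998665 J/kg ≈ -0.9987 J/kg

Final answer:
(a) semi-major axis a = 11.51 AU
(b) semi-latus rectum p = 6.507 AU
(c) velocity ratio vₚ/vₐ = 4.867
(d) specific energy ε = -0.9987 J/kg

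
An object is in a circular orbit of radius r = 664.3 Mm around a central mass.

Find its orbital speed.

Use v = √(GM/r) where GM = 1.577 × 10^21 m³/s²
r = 664.3 Mm = 6.643 × 10^8 m
GM = 1.577 × 10^21 m³/s²
GM/r = (1.577 × 10^21) / (6.643 × 10^8) = 2.37393 × 10^12 m²/s²
v = √(GM/r) = 1.54076 × 10^6 m/s ≈ 1541 km/s

Final answer: 1541 km/s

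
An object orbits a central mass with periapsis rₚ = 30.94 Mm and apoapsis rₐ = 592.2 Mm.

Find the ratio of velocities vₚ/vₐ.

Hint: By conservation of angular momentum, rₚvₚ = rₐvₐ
rₚ = 30.94 Mm = 3.094 × 10^7 m
rₐ = 592.2 Mm = 5.922 × 10^8 m
rₚvₚ = rₐvₐ  ⇒  vₚ/vₐ = rₐ/rₚ
vₚ/vₐ = (5.922 × 10^8) / (3.094 × 10^7) = 19.1403

Final answer: vₚ/vₐ = 19.14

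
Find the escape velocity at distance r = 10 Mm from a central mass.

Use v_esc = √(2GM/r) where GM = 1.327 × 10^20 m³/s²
r = 10 Mm = 1 × 10^7 m
GM = 1.327 × 10^20 m³/s²
2GM/r = 2 × (1.327 × 10^20) / (1 × 10^7) = 2.654 × 10^13 m²/s²
v_esc = √(2GM/r) = 5.1517 × 10^6 m/s ≈ 5152 km/s

Final answer: 5152 km/s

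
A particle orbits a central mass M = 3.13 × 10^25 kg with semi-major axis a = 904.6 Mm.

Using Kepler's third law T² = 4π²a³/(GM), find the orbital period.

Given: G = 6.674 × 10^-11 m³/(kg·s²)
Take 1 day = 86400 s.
M = 3.13 × 10^25 kg
GM = G × M = 6.674 × 10^-11 × 3.13 × 10^25 = 2.08896 × 10^15 m³/s²
a = 904.6 Mm = 9.046 × 10^8 m
a³ = 7.40235 × 10^26 m³
T = 2π √(a³/GM) = 2π √((7.40235 × 10^26) / (2.08896 × 10^15)) = 2π × 595278 s
T = 3.74024 × 10^6 s ≈ 43.29 days

Final answer: 43.29 days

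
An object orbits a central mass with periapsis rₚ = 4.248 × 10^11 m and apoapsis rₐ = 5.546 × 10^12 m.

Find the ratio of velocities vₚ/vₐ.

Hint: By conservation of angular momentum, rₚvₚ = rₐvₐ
rₚ = 4.248 × 10^11 m
rₐ = 5.546 × 10^12 m
rₚvₚ = rₐvₐ  ⇒  vₚ/vₐ = rₐ/rₚ
vₚ/vₐ = (5.546 × 10^12) / (4.248 × 10^11) = 13.0556

Final answer: vₚ/vₐ = 13.06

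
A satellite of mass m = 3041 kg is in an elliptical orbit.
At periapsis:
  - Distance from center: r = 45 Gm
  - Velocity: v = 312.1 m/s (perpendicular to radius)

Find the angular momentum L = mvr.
r = 45 Gm = 4.5 × 10^10 m
v = 312.1 m/s
vr = 312.1 × 4.5 × 10^10 = 1.40445 × 10^13 m²/s
L = m × vr = 3041 × 1.40445 × 10^13 = 4.27093 × 10^16 kg·m²/s ≈ 4.271 × 10^16 kg·m²/s

Final answer: L = 4.271 × 10^16 kg·m²/s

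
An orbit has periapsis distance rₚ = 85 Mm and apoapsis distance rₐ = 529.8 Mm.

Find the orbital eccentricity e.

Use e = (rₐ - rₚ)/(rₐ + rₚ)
rₚ = 85 Mm = 8.5 × 10^7 m
rₐ = 529.8 Mm = 5.298 × 10^8 m
rₐ − rₚ = 4.448 × 10^8 m
rₐ + rₚ = 6.148 × 10^8 m
e = (rₐ − rₚ)/(rₐ + rₚ) = 0.723487

Final answer: e = 0.7235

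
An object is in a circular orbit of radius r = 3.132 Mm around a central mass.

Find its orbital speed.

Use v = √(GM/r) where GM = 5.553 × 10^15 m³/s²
r = 3.132 Mm = 3.132 × 10^6 m
GM = 5.553 × 10^15 m³/s²
GM/r = (5.553 × 10^15) / (3.132 × 10^6) = 1.77299 × 10^9 m²/s²
v = √(GM/r) = 42106.9 m/s ≈ 42.11 km/s

Final answer: 42.11 km/s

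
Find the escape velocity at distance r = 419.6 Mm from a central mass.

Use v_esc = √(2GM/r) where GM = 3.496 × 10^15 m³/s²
r = 419.6 Mm = 4.196 × 10^8 m
GM = 3.496 × 10^15 m³/s²
2GM/r = 2 × (3.496 × 10^15) / (4.196 × 10^8) = 1.66635 × 10^7 m²/s²
v_esc = √(2GM/r) = 4082.09 m/s ≈ 4.082 km/s

Final answer: 4.082 km/s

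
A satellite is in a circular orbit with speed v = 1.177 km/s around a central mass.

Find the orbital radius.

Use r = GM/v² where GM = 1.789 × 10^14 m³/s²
v = 1.177 km/s = 1177 m/s
GM = 1.789 × 10^14 m³/s²
v² = 1.38533 × 10^6 m²/s²
r = GM/v² = (1.789 × 10^14) / (1.38533 × 10^6) = 1.29139 × 10^8 m ≈ 1.291 × 10^8 m

Final answer: 1.291 × 10^8 m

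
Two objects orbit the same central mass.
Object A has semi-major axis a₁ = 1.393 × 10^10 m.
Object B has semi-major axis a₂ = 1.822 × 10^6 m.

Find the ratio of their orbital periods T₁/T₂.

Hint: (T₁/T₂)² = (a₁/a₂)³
a₁ = 1.393 × 10^10 m
a₂ = 1.822 × 10^6 m
a₁/a₂ = 7645.44
T₁/T₂ = (a₁/a₂)^(3/2) = (7645.44)^1.5 = 668504

Final answer: T₁/T₂ = 6.685 × 10^5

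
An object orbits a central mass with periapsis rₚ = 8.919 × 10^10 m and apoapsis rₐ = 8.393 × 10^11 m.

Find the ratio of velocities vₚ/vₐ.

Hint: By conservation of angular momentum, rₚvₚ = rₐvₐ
rₚ = 8.919 × 10^10 m
rₐ = 8.393 × 10^11 m
rₚvₚ = rₐvₐ  ⇒  vₚ/vₐ = rₐ/rₚ
vₚ/vₐ = (8.393 × 10^11) / (8.919 × 10^10) = 9.41025

Final answer: vₚ/vₐ = 9.41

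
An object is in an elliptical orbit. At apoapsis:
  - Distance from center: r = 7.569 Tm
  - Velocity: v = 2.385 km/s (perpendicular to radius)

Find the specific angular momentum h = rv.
r = 7.569 Tm = 7.569 × 10^12 m
v = 2.385 km/s = 2385 m/s
h = rv = 7.569 × 10^12 × 2385 = 1.80521 × 10^16 m²/s ≈ 1.805 × 10^16 m²/s

Final answer: h = 1.805 × 10^16 m²/s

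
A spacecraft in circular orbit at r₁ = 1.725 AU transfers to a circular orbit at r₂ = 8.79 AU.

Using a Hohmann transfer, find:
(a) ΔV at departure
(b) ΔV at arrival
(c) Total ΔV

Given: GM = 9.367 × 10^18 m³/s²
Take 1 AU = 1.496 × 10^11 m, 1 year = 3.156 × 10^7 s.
r₁ = 1.725 AU = 2.5806 × 10^11 m
r₂ = 8.79 AU = 1.31498 × 10^12 m
GM = 9.367 × 10^18 m³/s²
Transfer ellipse: a_t = (r₁ + r₂)/2 = 7.86522 × 10^11 m
Circular speed at r₁: v₁ = √(GM/r₁) = 6024.76 m/s
Transfer speed at r₁ (periapsis): v₁ₜ = √(GM(2/r₁ − 1/a_t)) = 7790.13 m/s
(a) ΔV₁ = v₁ₜ − v₁ = 1765.37 m/s ≈ 0.3724 AU/year
Circular speed at r₂: v₂ = √(GM/r₂) = 2668.95 m/s
Transfer speed at r₂ (apoapsis): v₂ₜ = √(GM(2/r₂ − 1/a_t)) = 1528.78 m/s
(b) ΔV₂ = v₂ − v₂ₜ = 1140.17 m/s ≈ 0.2405 AU/year
(c) ΔV_total = ΔV₁ + ΔV₂ = 2905.54 m/s ≈ 0.613 AU/year

Final answer:
(a) ΔV₁ = 0.3724 AU/year
(b) ΔV₂ = 0.2405 AU/year
(c) ΔV_total = 0.613 AU/year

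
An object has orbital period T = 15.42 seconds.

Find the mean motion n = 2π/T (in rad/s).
T = 15.42 seconds
n = 2π / 15.42 s = 0.40747 rad/s ≈ 0.4075 rad/s

Final answer: n = 0.4075 rad/s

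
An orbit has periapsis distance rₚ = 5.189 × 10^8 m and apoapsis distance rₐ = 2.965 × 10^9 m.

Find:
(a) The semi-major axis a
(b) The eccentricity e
rₚ = 5.189 × 10^8 m
rₐ = 2.965 × 10^9 m
(a) a = (rₚ + rₐ)/2 = 1.74195 × 10^9 m ≈ 1.742 × 10^9 m
(b) e = (rₐ − rₚ)/(rₐ + rₚ) = (2.4461 × 10^9) / (3.4839 × 10^9) = 0.702115

Final answer:
(a) a = 1.742 × 10^9 m
(b) e = 0.7021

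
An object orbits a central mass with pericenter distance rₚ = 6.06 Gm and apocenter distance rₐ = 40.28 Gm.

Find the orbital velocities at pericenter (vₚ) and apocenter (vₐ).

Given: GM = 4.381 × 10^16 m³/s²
rₚ = 6.06 Gm = 6.06 × 10^9 m
rₐ = 40.28 Gm = 4.028 × 10^10 m
GM = 4.381 × 10^16 m³/s²
a = (rₚ + rₐ)/2 = 2.317 × 10^10 m
Vis-viva: v² = GM (2/r − 1/a)
vₚ² = 4.381 × 10^16 × (3.30033 × 10^-10 − 4.31593 × 10^-11) = 1.25679 × 10^7 m²/s²
vₚ = 3545.13 m/s ≈ 3.545 km/s
vₐ² = 4.381 × 10^16 × (4.96524 × 10^-11 − 4.31593 × 10^-11) = 284466 m²/s²
vₐ = 533.354 m/s ≈ 533.4 m/s

Final answer: vₚ = 3.545 km/s, vₐ = 533.4 m/s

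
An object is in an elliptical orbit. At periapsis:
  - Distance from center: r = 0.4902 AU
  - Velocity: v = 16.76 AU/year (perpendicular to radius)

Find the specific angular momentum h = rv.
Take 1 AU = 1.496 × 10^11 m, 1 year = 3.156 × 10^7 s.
r = 0.4902 AU = 7.33339 × 10^10 m
v = 16.76 AU/year = 79445.4 m/s
h = rv = 7.33339 × 10^10 × 79445.4 = 5.82604 × 10^15 m²/s ≈ 5.826 × 10^15 m²/s

Final answer: h = 5.826 × 10^15 m²/s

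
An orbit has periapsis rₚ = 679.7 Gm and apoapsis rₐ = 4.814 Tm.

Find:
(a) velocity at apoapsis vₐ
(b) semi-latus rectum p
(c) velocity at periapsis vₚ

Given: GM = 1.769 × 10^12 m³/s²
rₚ = 679.7 Gm = 6.797 × 10^11 m
rₐ = 4.814 Tm = 4.814 × 10^12 m
GM = 1.769 × 10^12 m³/s²
a = (rₚ + rₐ)/2 = 2.74685 × 10^12 m
e = (rₐ − rₚ)/(rₐ + rₚ) = (4.1343 × 10^12) / (5.4937 × 10^12) = 0.752553
(a) vₐ² = GM (2/rₐ − 1/a) = 1.769 × 10^12 × (4.15455 × 10^-13 − 3.64053 × 10^-13) = 0.0909293 m²/s²;  vₐ = 0.301545 m/s ≈ 0.3015 m/s
(b) 1 − e² = 0.433664;  p = a(1 − e²) = 2.74685 × 10^12 × 0.433664 = 1.19121 × 10^12 m ≈ 1.191 Tm
(c) vₚ² = GM (2/rₚ − 1/a) = 1.769 × 10^12 × (2.94247 × 10^-12 − 3.64053 × 10^-13) = 4.56123 m²/s²;  vₚ = 2.1357 m/s ≈ 2.136 m/s

Final answer:
(a) velocity at apoapsis vₐ = 0.3015 m/s
(b) semi-latus rectum p = 1.191 Tm
(c) velocity at periapsis vₚ = 2.136 m/s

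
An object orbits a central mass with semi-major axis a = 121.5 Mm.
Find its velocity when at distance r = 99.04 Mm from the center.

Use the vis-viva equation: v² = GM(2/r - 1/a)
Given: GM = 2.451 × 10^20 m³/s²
a = 121.5 Mm = 1.215 × 10^8 m
r = 99.04 Mm = 9.904 × 10^7 m
GM = 2.451 × 10^20 m³/s²
2/r − 1/a = 2.01939 × 10^-8 − 8.23045 × 10^-9 = 1.19634 × 10^-8 m⁻¹
v² = GM (2/r − 1/a) = 2.93223 × 10^12 m²/s²
v = 1.71238 × 10^6 m/s ≈ 1712 km/s

Final answer: 1712 km/s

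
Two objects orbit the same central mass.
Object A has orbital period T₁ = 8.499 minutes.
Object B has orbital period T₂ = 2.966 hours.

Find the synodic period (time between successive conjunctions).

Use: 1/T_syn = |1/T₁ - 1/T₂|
T₁ = 8.499 minutes = 509.94 s
T₂ = 2.966 hours = 10677.6 s
1/T₁ = 0.00196102 s⁻¹
1/T₂ = 9.3654 × 10^-5 s⁻¹
|1/T₁ − 1/T₂| = 0.00186736 s⁻¹
T_syn = 1 / |1/T₁ − 1/T₂| = 535.515 s ≈ 8.925 minutes

Final answer: T_syn = 8.925 minutes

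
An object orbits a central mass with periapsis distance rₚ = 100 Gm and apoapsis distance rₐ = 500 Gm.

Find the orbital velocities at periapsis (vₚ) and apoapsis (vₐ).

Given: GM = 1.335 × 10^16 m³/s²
rₚ = 100 Gm = 1 × 10^11 m
rₐ = 500 Gm = 5 × 10^11 m
GM = 1.335 × 10^16 m³/s²
a = (rₚ + rₐ)/2 = 3 × 10^11 m
Vis-viva: v² = GM (2/r − 1/a)
vₚ² = 1.335 × 10^16 × (2 × 10^-11 − 3.33333 × 10^-12) = 222500 m²/s²
vₚ = 471.699 m/s ≈ 471.7 m/s
vₐ² = 1.335 × 10^16 × (4 × 10^-12 − 3.33333 × 10^-12) = 8900 m²/s²
vₐ = 94.3398 m/s ≈ 94.34 m/s

Final answer: vₚ = 471.7 m/s, vₐ = 94.34 m/s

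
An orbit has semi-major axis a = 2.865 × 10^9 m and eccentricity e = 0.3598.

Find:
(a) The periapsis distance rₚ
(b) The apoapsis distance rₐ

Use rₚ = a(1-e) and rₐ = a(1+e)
a = 2.865 × 10^9 m
e = 0.3598:  1 − e = 0.6402,  1 + e = 1.3598
(a) rₚ = a(1 − e) = 2.865 × 10^9 m × 0.6402 = 1.83417 × 10^9 m ≈ 1.834 × 10^9 m
(b) rₐ = a(1 + e) = 2.865 × 10^9 m × 1.3598 = 3.89583 × 10^9 m ≈ 3.896 × 10^9 m

Final answer:
(a) rₚ = 1.834 × 10^9 m
(b) rₐ = 3.896 × 10^9 m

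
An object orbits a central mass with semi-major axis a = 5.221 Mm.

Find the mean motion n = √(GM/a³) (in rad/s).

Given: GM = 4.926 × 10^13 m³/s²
a = 5.221 Mm = 5.221 × 10^6 m
GM = 4.926 × 10^13 m³/s²
a³ = 1.42318 × 10^20 m³
GM/a³ = (4.926 × 10^13) / (1.42318 × 10^20) = 3.46125 × 10^-7 s⁻²
n = √(GM/a³) = 0.000588324 rad/s ≈ 0.0005883 rad/s

Final answer: n = 0.0005883 rad/s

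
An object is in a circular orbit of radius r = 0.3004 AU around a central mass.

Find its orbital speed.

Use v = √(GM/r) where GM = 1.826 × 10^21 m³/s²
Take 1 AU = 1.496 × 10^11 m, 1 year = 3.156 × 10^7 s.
r = 0.3004 AU = 4.49398 × 10^10 m
GM = 1.826 × 10^21 m³/s²
GM/r = (1.826 × 10^21) / (4.49398 × 10^10) = 4.06321 × 10^10 m²/s²
v = √(GM/r) = 201574 m/s ≈ 42.52 AU/year

Final answer: 42.52 AU/year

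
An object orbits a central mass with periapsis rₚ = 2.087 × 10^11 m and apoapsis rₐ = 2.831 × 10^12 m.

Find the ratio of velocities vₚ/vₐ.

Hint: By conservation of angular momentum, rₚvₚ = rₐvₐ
rₚ = 2.087 × 10^11 m
rₐ = 2.831 × 10^12 m
rₚvₚ = rₐvₐ  ⇒  vₚ/vₐ = rₐ/rₚ
vₚ/vₐ = (2.831 × 10^12) / (2.087 × 10^11) = 13.5649

Final answer: vₚ/vₐ = 13.56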